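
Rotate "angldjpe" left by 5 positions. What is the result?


Input: "angldjpe", rotate left by 5
First 5 characters: "angld"
Remaining characters: "jpe"
Concatenate remaining + first: "jpe" + "angld" = "jpeangld"

jpeangld


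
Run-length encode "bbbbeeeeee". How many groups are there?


Input: bbbbeeeeee
Scanning for consecutive runs:
  Group 1: 'b' x 4 (positions 0-3)
  Group 2: 'e' x 6 (positions 4-9)
Total groups: 2

2


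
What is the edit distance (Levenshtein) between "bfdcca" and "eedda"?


Computing edit distance: "bfdcca" -> "eedda"
DP table:
           e    e    d    d    a
      0    1    2    3    4    5
  b   1    1    2    3    4    5
  f   2    2    2    3    4    5
  d   3    3    3    2    3    4
  c   4    4    4    3    3    4
  c   5    5    5    4    4    4
  a   6    6    6    5    5    4
Edit distance = dp[6][5] = 4

4


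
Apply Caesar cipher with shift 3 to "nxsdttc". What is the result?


Caesar cipher: shift "nxsdttc" by 3
  'n' (pos 13) + 3 = pos 16 = 'q'
  'x' (pos 23) + 3 = pos 0 = 'a'
  's' (pos 18) + 3 = pos 21 = 'v'
  'd' (pos 3) + 3 = pos 6 = 'g'
  't' (pos 19) + 3 = pos 22 = 'w'
  't' (pos 19) + 3 = pos 22 = 'w'
  'c' (pos 2) + 3 = pos 5 = 'f'
Result: qavgwwf

qavgwwf


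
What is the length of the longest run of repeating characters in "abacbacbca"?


Input: "abacbacbca"
Scanning for longest run:
  Position 1 ('b'): new char, reset run to 1
  Position 2 ('a'): new char, reset run to 1
  Position 3 ('c'): new char, reset run to 1
  Position 4 ('b'): new char, reset run to 1
  Position 5 ('a'): new char, reset run to 1
  Position 6 ('c'): new char, reset run to 1
  Position 7 ('b'): new char, reset run to 1
  Position 8 ('c'): new char, reset run to 1
  Position 9 ('a'): new char, reset run to 1
Longest run: 'a' with length 1

1


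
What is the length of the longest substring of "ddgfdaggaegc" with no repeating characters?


Input: "ddgfdaggaegc"
Sliding window (track last position of each char):
  Position 0 ('d'): window [0,0] length 1 -- new best
  Position 1 ('d'): repeat (last at 0), move window start to 1
  Position 1 ('d'): window [1,1] length 1
  Position 2 ('g'): window [1,2] length 2 -- new best
  Position 3 ('f'): window [1,3] length 3 -- new best
  Position 4 ('d'): repeat (last at 1), move window start to 2
  Position 4 ('d'): window [2,4] length 3
  Position 5 ('a'): window [2,5] length 4 -- new best
  Position 6 ('g'): repeat (last at 2), move window start to 3
  Position 6 ('g'): window [3,6] length 4
  Position 7 ('g'): repeat (last at 6), move window start to 7
  Position 7 ('g'): window [7,7] length 1
  Position 8 ('a'): window [7,8] length 2
  Position 9 ('e'): window [7,9] length 3
  Position 10 ('g'): repeat (last at 7), move window start to 8
  Position 10 ('g'): window [8,10] length 3
  Position 11 ('c'): window [8,11] length 4
Longest substring with no repeats: "gfda" with length 4

4


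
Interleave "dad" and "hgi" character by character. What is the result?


Interleaving "dad" and "hgi":
  Position 0: 'd' from first, 'h' from second => "dh"
  Position 1: 'a' from first, 'g' from second => "ag"
  Position 2: 'd' from first, 'i' from second => "di"
Result: dhagdi

dhagdi


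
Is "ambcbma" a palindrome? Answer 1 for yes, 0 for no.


Input: ambcbma
Reversed: ambcbma
  Compare pos 0 ('a') with pos 6 ('a'): match
  Compare pos 1 ('m') with pos 5 ('m'): match
  Compare pos 2 ('b') with pos 4 ('b'): match
Result: palindrome

1


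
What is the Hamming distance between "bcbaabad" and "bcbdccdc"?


Comparing "bcbaabad" and "bcbdccdc" position by position:
  Position 0: 'b' vs 'b' => same
  Position 1: 'c' vs 'c' => same
  Position 2: 'b' vs 'b' => same
  Position 3: 'a' vs 'd' => differ
  Position 4: 'a' vs 'c' => differ
  Position 5: 'b' vs 'c' => differ
  Position 6: 'a' vs 'd' => differ
  Position 7: 'd' vs 'c' => differ
Total differences (Hamming distance): 5

5


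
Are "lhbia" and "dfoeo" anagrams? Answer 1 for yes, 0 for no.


Strings: "lhbia", "dfoeo"
Sorted first:  abhil
Sorted second: defoo
Differ at position 0: 'a' vs 'd' => not anagrams

0


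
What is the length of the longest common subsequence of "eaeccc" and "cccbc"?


LCS of "eaeccc" and "cccbc"
DP table:
           c    c    c    b    c
      0    0    0    0    0    0
  e   0    0    0    0    0    0
  a   0    0    0    0    0    0
  e   0    0    0    0    0    0
  c   0    1    1    1    1    1
  c   0    1    2    2    2    2
  c   0    1    2    3    3    3
LCS length = dp[6][5] = 3

3


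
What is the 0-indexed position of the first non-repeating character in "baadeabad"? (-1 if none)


Input: baadeabad
Character frequencies:
  'a': 4
  'b': 2
  'd': 2
  'e': 1
Scanning left to right for freq == 1:
  Position 0 ('b'): freq=2, skip
  Position 1 ('a'): freq=4, skip
  Position 2 ('a'): freq=4, skip
  Position 3 ('d'): freq=2, skip
  Position 4 ('e'): unique! => answer = 4

4


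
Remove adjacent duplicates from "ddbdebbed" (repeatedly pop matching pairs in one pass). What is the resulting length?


Input: ddbdebbed
Stack-based adjacent duplicate removal:
  Read 'd': push. Stack: d
  Read 'd': matches stack top 'd' => pop. Stack: (empty)
  Read 'b': push. Stack: b
  Read 'd': push. Stack: bd
  Read 'e': push. Stack: bde
  Read 'b': push. Stack: bdeb
  Read 'b': matches stack top 'b' => pop. Stack: bde
  Read 'e': matches stack top 'e' => pop. Stack: bd
  Read 'd': matches stack top 'd' => pop. Stack: b
Final stack: "b" (length 1)

1


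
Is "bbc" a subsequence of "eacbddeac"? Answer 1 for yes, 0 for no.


Check if "bbc" is a subsequence of "eacbddeac"
Greedy scan:
  Position 0 ('e'): no match needed
  Position 1 ('a'): no match needed
  Position 2 ('c'): no match needed
  Position 3 ('b'): matches sub[0] = 'b'
  Position 4 ('d'): no match needed
  Position 5 ('d'): no match needed
  Position 6 ('e'): no match needed
  Position 7 ('a'): no match needed
  Position 8 ('c'): no match needed
Only matched 1/3 characters => not a subsequence

0


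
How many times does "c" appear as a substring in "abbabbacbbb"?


Searching for "c" in "abbabbacbbb"
Scanning each position:
  Position 0: "a" => no
  Position 1: "b" => no
  Position 2: "b" => no
  Position 3: "a" => no
  Position 4: "b" => no
  Position 5: "b" => no
  Position 6: "a" => no
  Position 7: "c" => MATCH
  Position 8: "b" => no
  Position 9: "b" => no
  Position 10: "b" => no
Total occurrences: 1

1


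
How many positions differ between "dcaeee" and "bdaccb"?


Comparing "dcaeee" and "bdaccb" position by position:
  Position 0: 'd' vs 'b' => DIFFER
  Position 1: 'c' vs 'd' => DIFFER
  Position 2: 'a' vs 'a' => same
  Position 3: 'e' vs 'c' => DIFFER
  Position 4: 'e' vs 'c' => DIFFER
  Position 5: 'e' vs 'b' => DIFFER
Positions that differ: 5

5


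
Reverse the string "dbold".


Input: dbold
Reading characters right to left:
  Position 4: 'd'
  Position 3: 'l'
  Position 2: 'o'
  Position 1: 'b'
  Position 0: 'd'
Reversed: dlobd

dlobd


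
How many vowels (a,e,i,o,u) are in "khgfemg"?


Input: khgfemg
Checking each character:
  'k' at position 0: consonant
  'h' at position 1: consonant
  'g' at position 2: consonant
  'f' at position 3: consonant
  'e' at position 4: vowel (running total: 1)
  'm' at position 5: consonant
  'g' at position 6: consonant
Total vowels: 1

1


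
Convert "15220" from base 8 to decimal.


Input: "15220" in base 8
Positional expansion:
  Digit '1' (value 1) x 8^4 = 4096
  Digit '5' (value 5) x 8^3 = 2560
  Digit '2' (value 2) x 8^2 = 128
  Digit '2' (value 2) x 8^1 = 16
  Digit '0' (value 0) x 8^0 = 0
Sum = 6800

6800


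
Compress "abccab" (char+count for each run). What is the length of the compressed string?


Input: abccab
Runs:
  'a' x 1 => "a1"
  'b' x 1 => "b1"
  'c' x 2 => "c2"
  'a' x 1 => "a1"
  'b' x 1 => "b1"
Compressed: "a1b1c2a1b1"
Compressed length: 10

10


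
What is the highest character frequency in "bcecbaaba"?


Input: bcecbaaba
Character counts:
  'a': 3
  'b': 3
  'c': 2
  'e': 1
Maximum frequency: 3

3


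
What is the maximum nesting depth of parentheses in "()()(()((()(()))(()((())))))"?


Input: "()()(()((()(()))(()((())))))"
Tracking depth:
  Position 0 '(': depth becomes 1
  Position 1 ')': depth becomes 0
  Position 2 '(': depth becomes 1
  Position 3 ')': depth becomes 0
  Position 4 '(': depth becomes 1
  Position 5 '(': depth becomes 2
  Position 6 ')': depth becomes 1
  Position 7 '(': depth becomes 2
  Position 8 '(': depth becomes 3
  Position 9 '(': depth becomes 4
  Position 10 ')': depth becomes 3
  Position 11 '(': depth becomes 4
  Position 12 '(': depth becomes 5
  Position 13 ')': depth becomes 4
  Position 14 ')': depth becomes 3
  Position 15 ')': depth becomes 2
  Position 16 '(': depth becomes 3
  Position 17 '(': depth becomes 4
  Position 18 ')': depth becomes 3
  Position 19 '(': depth becomes 4
  Position 20 '(': depth becomes 5
  Position 21 '(': depth becomes 6
  Position 22 ')': depth becomes 5
  Position 23 ')': depth becomes 4
  Position 24 ')': depth becomes 3
  Position 25 ')': depth becomes 2
  Position 26 ')': depth becomes 1
  Position 27 ')': depth becomes 0
Maximum depth reached: 6

6


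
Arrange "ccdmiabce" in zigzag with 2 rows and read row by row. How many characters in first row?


Zigzag "ccdmiabce" into 2 rows:
Placing characters:
  'c' => row 0
  'c' => row 1
  'd' => row 0
  'm' => row 1
  'i' => row 0
  'a' => row 1
  'b' => row 0
  'c' => row 1
  'e' => row 0
Rows:
  Row 0: "cdibe"
  Row 1: "cmac"
First row length: 5

5


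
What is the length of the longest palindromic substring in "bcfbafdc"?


Input: "bcfbafdc"
Checking substrings for palindromes:
  No multi-char palindromic substrings found
Longest palindromic substring: "b" with length 1

1


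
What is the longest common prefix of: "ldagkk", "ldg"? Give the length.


Words: ldagkk, ldg
  Position 0: all 'l' => match
  Position 1: all 'd' => match
  Position 2: ('a', 'g') => mismatch, stop
LCP = "ld" (length 2)

2


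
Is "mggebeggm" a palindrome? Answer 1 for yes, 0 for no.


Input: mggebeggm
Reversed: mggebeggm
  Compare pos 0 ('m') with pos 8 ('m'): match
  Compare pos 1 ('g') with pos 7 ('g'): match
  Compare pos 2 ('g') with pos 6 ('g'): match
  Compare pos 3 ('e') with pos 5 ('e'): match
Result: palindrome

1


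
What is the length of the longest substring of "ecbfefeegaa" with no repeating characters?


Input: "ecbfefeegaa"
Sliding window (track last position of each char):
  Position 0 ('e'): window [0,0] length 1 -- new best
  Position 1 ('c'): window [0,1] length 2 -- new best
  Position 2 ('b'): window [0,2] length 3 -- new best
  Position 3 ('f'): window [0,3] length 4 -- new best
  Position 4 ('e'): repeat (last at 0), move window start to 1
  Position 4 ('e'): window [1,4] length 4
  Position 5 ('f'): repeat (last at 3), move window start to 4
  Position 5 ('f'): window [4,5] length 2
  Position 6 ('e'): repeat (last at 4), move window start to 5
  Position 6 ('e'): window [5,6] length 2
  Position 7 ('e'): repeat (last at 6), move window start to 7
  Position 7 ('e'): window [7,7] length 1
  Position 8 ('g'): window [7,8] length 2
  Position 9 ('a'): window [7,9] length 3
  Position 10 ('a'): repeat (last at 9), move window start to 10
  Position 10 ('a'): window [10,10] length 1
Longest substring with no repeats: "ecbf" with length 4

4


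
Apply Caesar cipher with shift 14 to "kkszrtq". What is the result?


Caesar cipher: shift "kkszrtq" by 14
  'k' (pos 10) + 14 = pos 24 = 'y'
  'k' (pos 10) + 14 = pos 24 = 'y'
  's' (pos 18) + 14 = pos 6 = 'g'
  'z' (pos 25) + 14 = pos 13 = 'n'
  'r' (pos 17) + 14 = pos 5 = 'f'
  't' (pos 19) + 14 = pos 7 = 'h'
  'q' (pos 16) + 14 = pos 4 = 'e'
Result: yygnfhe

yygnfhe


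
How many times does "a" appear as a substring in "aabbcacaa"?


Searching for "a" in "aabbcacaa"
Scanning each position:
  Position 0: "a" => MATCH
  Position 1: "a" => MATCH
  Position 2: "b" => no
  Position 3: "b" => no
  Position 4: "c" => no
  Position 5: "a" => MATCH
  Position 6: "c" => no
  Position 7: "a" => MATCH
  Position 8: "a" => MATCH
Total occurrences: 5

5


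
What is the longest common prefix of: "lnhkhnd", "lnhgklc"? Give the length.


Words: lnhkhnd, lnhgklc
  Position 0: all 'l' => match
  Position 1: all 'n' => match
  Position 2: all 'h' => match
  Position 3: ('k', 'g') => mismatch, stop
LCP = "lnh" (length 3)

3


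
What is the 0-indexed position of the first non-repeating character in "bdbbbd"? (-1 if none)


Input: bdbbbd
Character frequencies:
  'b': 4
  'd': 2
Scanning left to right for freq == 1:
  Position 0 ('b'): freq=4, skip
  Position 1 ('d'): freq=2, skip
  Position 2 ('b'): freq=4, skip
  Position 3 ('b'): freq=4, skip
  Position 4 ('b'): freq=4, skip
  Position 5 ('d'): freq=2, skip
  No unique character found => answer = -1

-1


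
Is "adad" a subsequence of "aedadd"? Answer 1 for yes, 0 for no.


Check if "adad" is a subsequence of "aedadd"
Greedy scan:
  Position 0 ('a'): matches sub[0] = 'a'
  Position 1 ('e'): no match needed
  Position 2 ('d'): matches sub[1] = 'd'
  Position 3 ('a'): matches sub[2] = 'a'
  Position 4 ('d'): matches sub[3] = 'd'
  Position 5 ('d'): no match needed
All 4 characters matched => is a subsequence

1


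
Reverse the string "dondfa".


Input: dondfa
Reading characters right to left:
  Position 5: 'a'
  Position 4: 'f'
  Position 3: 'd'
  Position 2: 'n'
  Position 1: 'o'
  Position 0: 'd'
Reversed: afdnod

afdnod


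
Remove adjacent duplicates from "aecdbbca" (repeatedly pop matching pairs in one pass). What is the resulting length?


Input: aecdbbca
Stack-based adjacent duplicate removal:
  Read 'a': push. Stack: a
  Read 'e': push. Stack: ae
  Read 'c': push. Stack: aec
  Read 'd': push. Stack: aecd
  Read 'b': push. Stack: aecdb
  Read 'b': matches stack top 'b' => pop. Stack: aecd
  Read 'c': push. Stack: aecdc
  Read 'a': push. Stack: aecdca
Final stack: "aecdca" (length 6)

6


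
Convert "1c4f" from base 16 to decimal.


Input: "1c4f" in base 16
Positional expansion:
  Digit '1' (value 1) x 16^3 = 4096
  Digit 'c' (value 12) x 16^2 = 3072
  Digit '4' (value 4) x 16^1 = 64
  Digit 'f' (value 15) x 16^0 = 15
Sum = 7247

7247


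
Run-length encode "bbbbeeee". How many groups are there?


Input: bbbbeeee
Scanning for consecutive runs:
  Group 1: 'b' x 4 (positions 0-3)
  Group 2: 'e' x 4 (positions 4-7)
Total groups: 2

2


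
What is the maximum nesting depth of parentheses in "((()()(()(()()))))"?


Input: "((()()(()(()()))))"
Tracking depth:
  Position 0 '(': depth becomes 1
  Position 1 '(': depth becomes 2
  Position 2 '(': depth becomes 3
  Position 3 ')': depth becomes 2
  Position 4 '(': depth becomes 3
  Position 5 ')': depth becomes 2
  Position 6 '(': depth becomes 3
  Position 7 '(': depth becomes 4
  Position 8 ')': depth becomes 3
  Position 9 '(': depth becomes 4
  Position 10 '(': depth becomes 5
  Position 11 ')': depth becomes 4
  Position 12 '(': depth becomes 5
  Position 13 ')': depth becomes 4
  Position 14 ')': depth becomes 3
  Position 15 ')': depth becomes 2
  Position 16 ')': depth becomes 1
  Position 17 ')': depth becomes 0
Maximum depth reached: 5

5


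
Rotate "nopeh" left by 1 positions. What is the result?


Input: "nopeh", rotate left by 1
First 1 characters: "n"
Remaining characters: "opeh"
Concatenate remaining + first: "opeh" + "n" = "opehn"

opehn


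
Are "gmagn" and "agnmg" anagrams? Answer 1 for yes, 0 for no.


Strings: "gmagn", "agnmg"
Sorted first:  aggmn
Sorted second: aggmn
Sorted forms match => anagrams

1


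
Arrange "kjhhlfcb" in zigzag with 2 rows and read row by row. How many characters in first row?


Zigzag "kjhhlfcb" into 2 rows:
Placing characters:
  'k' => row 0
  'j' => row 1
  'h' => row 0
  'h' => row 1
  'l' => row 0
  'f' => row 1
  'c' => row 0
  'b' => row 1
Rows:
  Row 0: "khlc"
  Row 1: "jhfb"
First row length: 4

4


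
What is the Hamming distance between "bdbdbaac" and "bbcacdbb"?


Comparing "bdbdbaac" and "bbcacdbb" position by position:
  Position 0: 'b' vs 'b' => same
  Position 1: 'd' vs 'b' => differ
  Position 2: 'b' vs 'c' => differ
  Position 3: 'd' vs 'a' => differ
  Position 4: 'b' vs 'c' => differ
  Position 5: 'a' vs 'd' => differ
  Position 6: 'a' vs 'b' => differ
  Position 7: 'c' vs 'b' => differ
Total differences (Hamming distance): 7

7


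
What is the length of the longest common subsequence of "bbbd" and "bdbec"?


LCS of "bbbd" and "bdbec"
DP table:
           b    d    b    e    c
      0    0    0    0    0    0
  b   0    1    1    1    1    1
  b   0    1    1    2    2    2
  b   0    1    1    2    2    2
  d   0    1    2    2    2    2
LCS length = dp[4][5] = 2

2


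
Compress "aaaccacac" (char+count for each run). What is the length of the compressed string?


Input: aaaccacac
Runs:
  'a' x 3 => "a3"
  'c' x 2 => "c2"
  'a' x 1 => "a1"
  'c' x 1 => "c1"
  'a' x 1 => "a1"
  'c' x 1 => "c1"
Compressed: "a3c2a1c1a1c1"
Compressed length: 12

12


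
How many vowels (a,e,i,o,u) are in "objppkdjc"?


Input: objppkdjc
Checking each character:
  'o' at position 0: vowel (running total: 1)
  'b' at position 1: consonant
  'j' at position 2: consonant
  'p' at position 3: consonant
  'p' at position 4: consonant
  'k' at position 5: consonant
  'd' at position 6: consonant
  'j' at position 7: consonant
  'c' at position 8: consonant
Total vowels: 1

1


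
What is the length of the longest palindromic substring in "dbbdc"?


Input: "dbbdc"
Checking substrings for palindromes:
  [0:4] "dbbd" (len 4) => palindrome
  [1:3] "bb" (len 2) => palindrome
Longest palindromic substring: "dbbd" with length 4

4


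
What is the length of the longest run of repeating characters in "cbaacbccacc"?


Input: "cbaacbccacc"
Scanning for longest run:
  Position 1 ('b'): new char, reset run to 1
  Position 2 ('a'): new char, reset run to 1
  Position 3 ('a'): continues run of 'a', length=2
  Position 4 ('c'): new char, reset run to 1
  Position 5 ('b'): new char, reset run to 1
  Position 6 ('c'): new char, reset run to 1
  Position 7 ('c'): continues run of 'c', length=2
  Position 8 ('a'): new char, reset run to 1
  Position 9 ('c'): new char, reset run to 1
  Position 10 ('c'): continues run of 'c', length=2
Longest run: 'a' with length 2

2


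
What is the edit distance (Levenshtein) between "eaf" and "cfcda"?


Computing edit distance: "eaf" -> "cfcda"
DP table:
           c    f    c    d    a
      0    1    2    3    4    5
  e   1    1    2    3    4    5
  a   2    2    2    3    4    4
  f   3    3    2    3    4    5
Edit distance = dp[3][5] = 5

5


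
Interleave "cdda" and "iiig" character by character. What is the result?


Interleaving "cdda" and "iiig":
  Position 0: 'c' from first, 'i' from second => "ci"
  Position 1: 'd' from first, 'i' from second => "di"
  Position 2: 'd' from first, 'i' from second => "di"
  Position 3: 'a' from first, 'g' from second => "ag"
Result: cididiag

cididiag


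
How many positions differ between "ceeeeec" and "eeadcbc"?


Comparing "ceeeeec" and "eeadcbc" position by position:
  Position 0: 'c' vs 'e' => DIFFER
  Position 1: 'e' vs 'e' => same
  Position 2: 'e' vs 'a' => DIFFER
  Position 3: 'e' vs 'd' => DIFFER
  Position 4: 'e' vs 'c' => DIFFER
  Position 5: 'e' vs 'b' => DIFFER
  Position 6: 'c' vs 'c' => same
Positions that differ: 5

5


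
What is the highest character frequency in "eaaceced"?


Input: eaaceced
Character counts:
  'a': 2
  'c': 2
  'd': 1
  'e': 3
Maximum frequency: 3

3


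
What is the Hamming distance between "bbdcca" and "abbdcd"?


Comparing "bbdcca" and "abbdcd" position by position:
  Position 0: 'b' vs 'a' => differ
  Position 1: 'b' vs 'b' => same
  Position 2: 'd' vs 'b' => differ
  Position 3: 'c' vs 'd' => differ
  Position 4: 'c' vs 'c' => same
  Position 5: 'a' vs 'd' => differ
Total differences (Hamming distance): 4

4


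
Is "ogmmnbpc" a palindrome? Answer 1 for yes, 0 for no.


Input: ogmmnbpc
Reversed: cpbnmmgo
  Compare pos 0 ('o') with pos 7 ('c'): MISMATCH
  Compare pos 1 ('g') with pos 6 ('p'): MISMATCH
  Compare pos 2 ('m') with pos 5 ('b'): MISMATCH
  Compare pos 3 ('m') with pos 4 ('n'): MISMATCH
Result: not a palindrome

0


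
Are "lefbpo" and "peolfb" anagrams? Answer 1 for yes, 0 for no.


Strings: "lefbpo", "peolfb"
Sorted first:  beflop
Sorted second: beflop
Sorted forms match => anagrams

1


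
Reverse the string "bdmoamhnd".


Input: bdmoamhnd
Reading characters right to left:
  Position 8: 'd'
  Position 7: 'n'
  Position 6: 'h'
  Position 5: 'm'
  Position 4: 'a'
  Position 3: 'o'
  Position 2: 'm'
  Position 1: 'd'
  Position 0: 'b'
Reversed: dnhmaomdb

dnhmaomdb


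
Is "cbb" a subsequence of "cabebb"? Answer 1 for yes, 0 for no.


Check if "cbb" is a subsequence of "cabebb"
Greedy scan:
  Position 0 ('c'): matches sub[0] = 'c'
  Position 1 ('a'): no match needed
  Position 2 ('b'): matches sub[1] = 'b'
  Position 3 ('e'): no match needed
  Position 4 ('b'): matches sub[2] = 'b'
  Position 5 ('b'): no match needed
All 3 characters matched => is a subsequence

1


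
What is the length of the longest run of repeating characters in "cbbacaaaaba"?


Input: "cbbacaaaaba"
Scanning for longest run:
  Position 1 ('b'): new char, reset run to 1
  Position 2 ('b'): continues run of 'b', length=2
  Position 3 ('a'): new char, reset run to 1
  Position 4 ('c'): new char, reset run to 1
  Position 5 ('a'): new char, reset run to 1
  Position 6 ('a'): continues run of 'a', length=2
  Position 7 ('a'): continues run of 'a', length=3
  Position 8 ('a'): continues run of 'a', length=4
  Position 9 ('b'): new char, reset run to 1
  Position 10 ('a'): new char, reset run to 1
Longest run: 'a' with length 4

4


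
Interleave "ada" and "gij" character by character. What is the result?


Interleaving "ada" and "gij":
  Position 0: 'a' from first, 'g' from second => "ag"
  Position 1: 'd' from first, 'i' from second => "di"
  Position 2: 'a' from first, 'j' from second => "aj"
Result: agdiaj

agdiaj


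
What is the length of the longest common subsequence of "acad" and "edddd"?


LCS of "acad" and "edddd"
DP table:
           e    d    d    d    d
      0    0    0    0    0    0
  a   0    0    0    0    0    0
  c   0    0    0    0    0    0
  a   0    0    0    0    0    0
  d   0    0    1    1    1    1
LCS length = dp[4][5] = 1

1


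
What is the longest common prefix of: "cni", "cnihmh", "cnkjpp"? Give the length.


Words: cni, cnihmh, cnkjpp
  Position 0: all 'c' => match
  Position 1: all 'n' => match
  Position 2: ('i', 'i', 'k') => mismatch, stop
LCP = "cn" (length 2)

2


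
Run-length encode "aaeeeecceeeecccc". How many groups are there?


Input: aaeeeecceeeecccc
Scanning for consecutive runs:
  Group 1: 'a' x 2 (positions 0-1)
  Group 2: 'e' x 4 (positions 2-5)
  Group 3: 'c' x 2 (positions 6-7)
  Group 4: 'e' x 4 (positions 8-11)
  Group 5: 'c' x 4 (positions 12-15)
Total groups: 5

5


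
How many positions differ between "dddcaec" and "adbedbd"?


Comparing "dddcaec" and "adbedbd" position by position:
  Position 0: 'd' vs 'a' => DIFFER
  Position 1: 'd' vs 'd' => same
  Position 2: 'd' vs 'b' => DIFFER
  Position 3: 'c' vs 'e' => DIFFER
  Position 4: 'a' vs 'd' => DIFFER
  Position 5: 'e' vs 'b' => DIFFER
  Position 6: 'c' vs 'd' => DIFFER
Positions that differ: 6

6


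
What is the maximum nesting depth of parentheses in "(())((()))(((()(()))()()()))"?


Input: "(())((()))(((()(()))()()()))"
Tracking depth:
  Position 0 '(': depth becomes 1
  Position 1 '(': depth becomes 2
  Position 2 ')': depth becomes 1
  Position 3 ')': depth becomes 0
  Position 4 '(': depth becomes 1
  Position 5 '(': depth becomes 2
  Position 6 '(': depth becomes 3
  Position 7 ')': depth becomes 2
  Position 8 ')': depth becomes 1
  Position 9 ')': depth becomes 0
  Position 10 '(': depth becomes 1
  Position 11 '(': depth becomes 2
  Position 12 '(': depth becomes 3
  Position 13 '(': depth becomes 4
  Position 14 ')': depth becomes 3
  Position 15 '(': depth becomes 4
  Position 16 '(': depth becomes 5
  Position 17 ')': depth becomes 4
  Position 18 ')': depth becomes 3
  Position 19 ')': depth becomes 2
  Position 20 '(': depth becomes 3
  Position 21 ')': depth becomes 2
  Position 22 '(': depth becomes 3
  Position 23 ')': depth becomes 2
  Position 24 '(': depth becomes 3
  Position 25 ')': depth becomes 2
  Position 26 ')': depth becomes 1
  Position 27 ')': depth becomes 0
Maximum depth reached: 5

5


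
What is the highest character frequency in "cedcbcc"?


Input: cedcbcc
Character counts:
  'b': 1
  'c': 4
  'd': 1
  'e': 1
Maximum frequency: 4

4


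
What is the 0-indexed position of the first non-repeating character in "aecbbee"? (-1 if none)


Input: aecbbee
Character frequencies:
  'a': 1
  'b': 2
  'c': 1
  'e': 3
Scanning left to right for freq == 1:
  Position 0 ('a'): unique! => answer = 0

0


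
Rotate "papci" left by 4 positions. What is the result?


Input: "papci", rotate left by 4
First 4 characters: "papc"
Remaining characters: "i"
Concatenate remaining + first: "i" + "papc" = "ipapc"

ipapc


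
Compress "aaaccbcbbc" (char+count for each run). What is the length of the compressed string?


Input: aaaccbcbbc
Runs:
  'a' x 3 => "a3"
  'c' x 2 => "c2"
  'b' x 1 => "b1"
  'c' x 1 => "c1"
  'b' x 2 => "b2"
  'c' x 1 => "c1"
Compressed: "a3c2b1c1b2c1"
Compressed length: 12

12


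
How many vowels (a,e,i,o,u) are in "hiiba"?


Input: hiiba
Checking each character:
  'h' at position 0: consonant
  'i' at position 1: vowel (running total: 1)
  'i' at position 2: vowel (running total: 2)
  'b' at position 3: consonant
  'a' at position 4: vowel (running total: 3)
Total vowels: 3

3


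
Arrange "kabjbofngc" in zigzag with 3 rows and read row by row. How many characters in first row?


Zigzag "kabjbofngc" into 3 rows:
Placing characters:
  'k' => row 0
  'a' => row 1
  'b' => row 2
  'j' => row 1
  'b' => row 0
  'o' => row 1
  'f' => row 2
  'n' => row 1
  'g' => row 0
  'c' => row 1
Rows:
  Row 0: "kbg"
  Row 1: "ajonc"
  Row 2: "bf"
First row length: 3

3


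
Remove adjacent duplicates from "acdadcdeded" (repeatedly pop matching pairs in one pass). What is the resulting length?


Input: acdadcdeded
Stack-based adjacent duplicate removal:
  Read 'a': push. Stack: a
  Read 'c': push. Stack: ac
  Read 'd': push. Stack: acd
  Read 'a': push. Stack: acda
  Read 'd': push. Stack: acdad
  Read 'c': push. Stack: acdadc
  Read 'd': push. Stack: acdadcd
  Read 'e': push. Stack: acdadcde
  Read 'd': push. Stack: acdadcded
  Read 'e': push. Stack: acdadcdede
  Read 'd': push. Stack: acdadcdeded
Final stack: "acdadcdeded" (length 11)

11


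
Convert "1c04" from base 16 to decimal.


Input: "1c04" in base 16
Positional expansion:
  Digit '1' (value 1) x 16^3 = 4096
  Digit 'c' (value 12) x 16^2 = 3072
  Digit '0' (value 0) x 16^1 = 0
  Digit '4' (value 4) x 16^0 = 4
Sum = 7172

7172


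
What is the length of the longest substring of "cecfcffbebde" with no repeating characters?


Input: "cecfcffbebde"
Sliding window (track last position of each char):
  Position 0 ('c'): window [0,0] length 1 -- new best
  Position 1 ('e'): window [0,1] length 2 -- new best
  Position 2 ('c'): repeat (last at 0), move window start to 1
  Position 2 ('c'): window [1,2] length 2
  Position 3 ('f'): window [1,3] length 3 -- new best
  Position 4 ('c'): repeat (last at 2), move window start to 3
  Position 4 ('c'): window [3,4] length 2
  Position 5 ('f'): repeat (last at 3), move window start to 4
  Position 5 ('f'): window [4,5] length 2
  Position 6 ('f'): repeat (last at 5), move window start to 6
  Position 6 ('f'): window [6,6] length 1
  Position 7 ('b'): window [6,7] length 2
  Position 8 ('e'): window [6,8] length 3
  Position 9 ('b'): repeat (last at 7), move window start to 8
  Position 9 ('b'): window [8,9] length 2
  Position 10 ('d'): window [8,10] length 3
  Position 11 ('e'): repeat (last at 8), move window start to 9
  Position 11 ('e'): window [9,11] length 3
Longest substring with no repeats: "ecf" with length 3

3


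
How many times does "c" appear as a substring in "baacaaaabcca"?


Searching for "c" in "baacaaaabcca"
Scanning each position:
  Position 0: "b" => no
  Position 1: "a" => no
  Position 2: "a" => no
  Position 3: "c" => MATCH
  Position 4: "a" => no
  Position 5: "a" => no
  Position 6: "a" => no
  Position 7: "a" => no
  Position 8: "b" => no
  Position 9: "c" => MATCH
  Position 10: "c" => MATCH
  Position 11: "a" => no
Total occurrences: 3

3


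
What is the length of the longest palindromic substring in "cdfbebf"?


Input: "cdfbebf"
Checking substrings for palindromes:
  [2:7] "fbebf" (len 5) => palindrome
  [3:6] "beb" (len 3) => palindrome
Longest palindromic substring: "fbebf" with length 5

5


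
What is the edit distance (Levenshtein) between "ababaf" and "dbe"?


Computing edit distance: "ababaf" -> "dbe"
DP table:
           d    b    e
      0    1    2    3
  a   1    1    2    3
  b   2    2    1    2
  a   3    3    2    2
  b   4    4    3    3
  a   5    5    4    4
  f   6    6    5    5
Edit distance = dp[6][3] = 5

5


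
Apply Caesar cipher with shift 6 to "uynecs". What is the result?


Caesar cipher: shift "uynecs" by 6
  'u' (pos 20) + 6 = pos 0 = 'a'
  'y' (pos 24) + 6 = pos 4 = 'e'
  'n' (pos 13) + 6 = pos 19 = 't'
  'e' (pos 4) + 6 = pos 10 = 'k'
  'c' (pos 2) + 6 = pos 8 = 'i'
  's' (pos 18) + 6 = pos 24 = 'y'
Result: aetkiy

aetkiy


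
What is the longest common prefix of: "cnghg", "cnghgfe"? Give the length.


Words: cnghg, cnghgfe
  Position 0: all 'c' => match
  Position 1: all 'n' => match
  Position 2: all 'g' => match
  Position 3: all 'h' => match
  Position 4: all 'g' => match
LCP = "cnghg" (length 5)

5


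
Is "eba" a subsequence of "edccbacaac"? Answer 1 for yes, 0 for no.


Check if "eba" is a subsequence of "edccbacaac"
Greedy scan:
  Position 0 ('e'): matches sub[0] = 'e'
  Position 1 ('d'): no match needed
  Position 2 ('c'): no match needed
  Position 3 ('c'): no match needed
  Position 4 ('b'): matches sub[1] = 'b'
  Position 5 ('a'): matches sub[2] = 'a'
  Position 6 ('c'): no match needed
  Position 7 ('a'): no match needed
  Position 8 ('a'): no match needed
  Position 9 ('c'): no match needed
All 3 characters matched => is a subsequence

1


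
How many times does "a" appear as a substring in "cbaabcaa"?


Searching for "a" in "cbaabcaa"
Scanning each position:
  Position 0: "c" => no
  Position 1: "b" => no
  Position 2: "a" => MATCH
  Position 3: "a" => MATCH
  Position 4: "b" => no
  Position 5: "c" => no
  Position 6: "a" => MATCH
  Position 7: "a" => MATCH
Total occurrences: 4

4


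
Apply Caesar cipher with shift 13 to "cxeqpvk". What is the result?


Caesar cipher: shift "cxeqpvk" by 13
  'c' (pos 2) + 13 = pos 15 = 'p'
  'x' (pos 23) + 13 = pos 10 = 'k'
  'e' (pos 4) + 13 = pos 17 = 'r'
  'q' (pos 16) + 13 = pos 3 = 'd'
  'p' (pos 15) + 13 = pos 2 = 'c'
  'v' (pos 21) + 13 = pos 8 = 'i'
  'k' (pos 10) + 13 = pos 23 = 'x'
Result: pkrdcix

pkrdcix


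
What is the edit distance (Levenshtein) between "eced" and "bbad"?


Computing edit distance: "eced" -> "bbad"
DP table:
           b    b    a    d
      0    1    2    3    4
  e   1    1    2    3    4
  c   2    2    2    3    4
  e   3    3    3    3    4
  d   4    4    4    4    3
Edit distance = dp[4][4] = 3

3


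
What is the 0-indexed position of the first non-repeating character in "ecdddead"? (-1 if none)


Input: ecdddead
Character frequencies:
  'a': 1
  'c': 1
  'd': 4
  'e': 2
Scanning left to right for freq == 1:
  Position 0 ('e'): freq=2, skip
  Position 1 ('c'): unique! => answer = 1

1


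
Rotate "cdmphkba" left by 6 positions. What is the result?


Input: "cdmphkba", rotate left by 6
First 6 characters: "cdmphk"
Remaining characters: "ba"
Concatenate remaining + first: "ba" + "cdmphk" = "bacdmphk"

bacdmphk


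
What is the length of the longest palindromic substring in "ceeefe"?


Input: "ceeefe"
Checking substrings for palindromes:
  [1:4] "eee" (len 3) => palindrome
  [3:6] "efe" (len 3) => palindrome
  [1:3] "ee" (len 2) => palindrome
  [2:4] "ee" (len 2) => palindrome
Longest palindromic substring: "eee" with length 3

3


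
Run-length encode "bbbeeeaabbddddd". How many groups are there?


Input: bbbeeeaabbddddd
Scanning for consecutive runs:
  Group 1: 'b' x 3 (positions 0-2)
  Group 2: 'e' x 3 (positions 3-5)
  Group 3: 'a' x 2 (positions 6-7)
  Group 4: 'b' x 2 (positions 8-9)
  Group 5: 'd' x 5 (positions 10-14)
Total groups: 5

5


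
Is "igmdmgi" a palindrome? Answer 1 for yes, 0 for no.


Input: igmdmgi
Reversed: igmdmgi
  Compare pos 0 ('i') with pos 6 ('i'): match
  Compare pos 1 ('g') with pos 5 ('g'): match
  Compare pos 2 ('m') with pos 4 ('m'): match
Result: palindrome

1


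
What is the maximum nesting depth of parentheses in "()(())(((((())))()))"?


Input: "()(())(((((())))()))"
Tracking depth:
  Position 0 '(': depth becomes 1
  Position 1 ')': depth becomes 0
  Position 2 '(': depth becomes 1
  Position 3 '(': depth becomes 2
  Position 4 ')': depth becomes 1
  Position 5 ')': depth becomes 0
  Position 6 '(': depth becomes 1
  Position 7 '(': depth becomes 2
  Position 8 '(': depth becomes 3
  Position 9 '(': depth becomes 4
  Position 10 '(': depth becomes 5
  Position 11 '(': depth becomes 6
  Position 12 ')': depth becomes 5
  Position 13 ')': depth becomes 4
  Position 14 ')': depth becomes 3
  Position 15 ')': depth becomes 2
  Position 16 '(': depth becomes 3
  Position 17 ')': depth becomes 2
  Position 18 ')': depth becomes 1
  Position 19 ')': depth becomes 0
Maximum depth reached: 6

6


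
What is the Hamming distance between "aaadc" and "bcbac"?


Comparing "aaadc" and "bcbac" position by position:
  Position 0: 'a' vs 'b' => differ
  Position 1: 'a' vs 'c' => differ
  Position 2: 'a' vs 'b' => differ
  Position 3: 'd' vs 'a' => differ
  Position 4: 'c' vs 'c' => same
Total differences (Hamming distance): 4

4


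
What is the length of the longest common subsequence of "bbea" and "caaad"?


LCS of "bbea" and "caaad"
DP table:
           c    a    a    a    d
      0    0    0    0    0    0
  b   0    0    0    0    0    0
  b   0    0    0    0    0    0
  e   0    0    0    0    0    0
  a   0    0    1    1    1    1
LCS length = dp[4][5] = 1

1


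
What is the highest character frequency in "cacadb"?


Input: cacadb
Character counts:
  'a': 2
  'b': 1
  'c': 2
  'd': 1
Maximum frequency: 2

2


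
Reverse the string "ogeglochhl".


Input: ogeglochhl
Reading characters right to left:
  Position 9: 'l'
  Position 8: 'h'
  Position 7: 'h'
  Position 6: 'c'
  Position 5: 'o'
  Position 4: 'l'
  Position 3: 'g'
  Position 2: 'e'
  Position 1: 'g'
  Position 0: 'o'
Reversed: lhhcolgego

lhhcolgego


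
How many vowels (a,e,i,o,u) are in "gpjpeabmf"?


Input: gpjpeabmf
Checking each character:
  'g' at position 0: consonant
  'p' at position 1: consonant
  'j' at position 2: consonant
  'p' at position 3: consonant
  'e' at position 4: vowel (running total: 1)
  'a' at position 5: vowel (running total: 2)
  'b' at position 6: consonant
  'm' at position 7: consonant
  'f' at position 8: consonant
Total vowels: 2

2


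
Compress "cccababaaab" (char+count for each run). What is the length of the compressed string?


Input: cccababaaab
Runs:
  'c' x 3 => "c3"
  'a' x 1 => "a1"
  'b' x 1 => "b1"
  'a' x 1 => "a1"
  'b' x 1 => "b1"
  'a' x 3 => "a3"
  'b' x 1 => "b1"
Compressed: "c3a1b1a1b1a3b1"
Compressed length: 14

14


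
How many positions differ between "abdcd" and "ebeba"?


Comparing "abdcd" and "ebeba" position by position:
  Position 0: 'a' vs 'e' => DIFFER
  Position 1: 'b' vs 'b' => same
  Position 2: 'd' vs 'e' => DIFFER
  Position 3: 'c' vs 'b' => DIFFER
  Position 4: 'd' vs 'a' => DIFFER
Positions that differ: 4

4


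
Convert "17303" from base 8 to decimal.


Input: "17303" in base 8
Positional expansion:
  Digit '1' (value 1) x 8^4 = 4096
  Digit '7' (value 7) x 8^3 = 3584
  Digit '3' (value 3) x 8^2 = 192
  Digit '0' (value 0) x 8^1 = 0
  Digit '3' (value 3) x 8^0 = 3
Sum = 7875

7875


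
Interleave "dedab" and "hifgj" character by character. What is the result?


Interleaving "dedab" and "hifgj":
  Position 0: 'd' from first, 'h' from second => "dh"
  Position 1: 'e' from first, 'i' from second => "ei"
  Position 2: 'd' from first, 'f' from second => "df"
  Position 3: 'a' from first, 'g' from second => "ag"
  Position 4: 'b' from first, 'j' from second => "bj"
Result: dheidfagbj

dheidfagbj


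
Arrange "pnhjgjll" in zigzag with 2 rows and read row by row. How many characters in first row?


Zigzag "pnhjgjll" into 2 rows:
Placing characters:
  'p' => row 0
  'n' => row 1
  'h' => row 0
  'j' => row 1
  'g' => row 0
  'j' => row 1
  'l' => row 0
  'l' => row 1
Rows:
  Row 0: "phgl"
  Row 1: "njjl"
First row length: 4

4


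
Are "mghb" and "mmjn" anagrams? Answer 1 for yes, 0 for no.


Strings: "mghb", "mmjn"
Sorted first:  bghm
Sorted second: jmmn
Differ at position 0: 'b' vs 'j' => not anagrams

0


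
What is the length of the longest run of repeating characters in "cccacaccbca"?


Input: "cccacaccbca"
Scanning for longest run:
  Position 1 ('c'): continues run of 'c', length=2
  Position 2 ('c'): continues run of 'c', length=3
  Position 3 ('a'): new char, reset run to 1
  Position 4 ('c'): new char, reset run to 1
  Position 5 ('a'): new char, reset run to 1
  Position 6 ('c'): new char, reset run to 1
  Position 7 ('c'): continues run of 'c', length=2
  Position 8 ('b'): new char, reset run to 1
  Position 9 ('c'): new char, reset run to 1
  Position 10 ('a'): new char, reset run to 1
Longest run: 'c' with length 3

3


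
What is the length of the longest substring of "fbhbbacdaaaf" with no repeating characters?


Input: "fbhbbacdaaaf"
Sliding window (track last position of each char):
  Position 0 ('f'): window [0,0] length 1 -- new best
  Position 1 ('b'): window [0,1] length 2 -- new best
  Position 2 ('h'): window [0,2] length 3 -- new best
  Position 3 ('b'): repeat (last at 1), move window start to 2
  Position 3 ('b'): window [2,3] length 2
  Position 4 ('b'): repeat (last at 3), move window start to 4
  Position 4 ('b'): window [4,4] length 1
  Position 5 ('a'): window [4,5] length 2
  Position 6 ('c'): window [4,6] length 3
  Position 7 ('d'): window [4,7] length 4 -- new best
  Position 8 ('a'): repeat (last at 5), move window start to 6
  Position 8 ('a'): window [6,8] length 3
  Position 9 ('a'): repeat (last at 8), move window start to 9
  Position 9 ('a'): window [9,9] length 1
  Position 10 ('a'): repeat (last at 9), move window start to 10
  Position 10 ('a'): window [10,10] length 1
  Position 11 ('f'): window [10,11] length 2
Longest substring with no repeats: "bacd" with length 4

4


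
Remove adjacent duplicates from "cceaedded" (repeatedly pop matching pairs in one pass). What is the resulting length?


Input: cceaedded
Stack-based adjacent duplicate removal:
  Read 'c': push. Stack: c
  Read 'c': matches stack top 'c' => pop. Stack: (empty)
  Read 'e': push. Stack: e
  Read 'a': push. Stack: ea
  Read 'e': push. Stack: eae
  Read 'd': push. Stack: eaed
  Read 'd': matches stack top 'd' => pop. Stack: eae
  Read 'e': matches stack top 'e' => pop. Stack: ea
  Read 'd': push. Stack: ead
Final stack: "ead" (length 3)

3


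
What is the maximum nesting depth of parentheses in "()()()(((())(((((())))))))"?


Input: "()()()(((())(((((())))))))"
Tracking depth:
  Position 0 '(': depth becomes 1
  Position 1 ')': depth becomes 0
  Position 2 '(': depth becomes 1
  Position 3 ')': depth becomes 0
  Position 4 '(': depth becomes 1
  Position 5 ')': depth becomes 0
  Position 6 '(': depth becomes 1
  Position 7 '(': depth becomes 2
  Position 8 '(': depth becomes 3
  Position 9 '(': depth becomes 4
  Position 10 ')': depth becomes 3
  Position 11 ')': depth becomes 2
  Position 12 '(': depth becomes 3
  Position 13 '(': depth becomes 4
  Position 14 '(': depth becomes 5
  Position 15 '(': depth becomes 6
  Position 16 '(': depth becomes 7
  Position 17 '(': depth becomes 8
  Position 18 ')': depth becomes 7
  Position 19 ')': depth becomes 6
  Position 20 ')': depth becomes 5
  Position 21 ')': depth becomes 4
  Position 22 ')': depth becomes 3
  Position 23 ')': depth becomes 2
  Position 24 ')': depth becomes 1
  Position 25 ')': depth becomes 0
Maximum depth reached: 8

8
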